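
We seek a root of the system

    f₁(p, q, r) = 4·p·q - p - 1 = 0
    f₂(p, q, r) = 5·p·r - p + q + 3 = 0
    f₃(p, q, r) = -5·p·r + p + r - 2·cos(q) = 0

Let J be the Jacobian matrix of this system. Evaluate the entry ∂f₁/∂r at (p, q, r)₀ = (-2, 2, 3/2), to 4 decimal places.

0.0000

∂f₁/∂r = 0.
At (-2, 2, 3/2) this is 0.0000.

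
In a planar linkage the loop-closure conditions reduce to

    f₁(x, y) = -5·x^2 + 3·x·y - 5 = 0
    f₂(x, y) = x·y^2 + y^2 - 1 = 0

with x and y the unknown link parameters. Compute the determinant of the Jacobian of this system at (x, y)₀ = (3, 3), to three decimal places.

J = [[-10·x + 3·y, 3·x], [y^2, 2·x·y + 2·y]].
At the point, J = [[-21.000, 9.000], [9.000, 24.000]].
det J = -585.000.

-585.000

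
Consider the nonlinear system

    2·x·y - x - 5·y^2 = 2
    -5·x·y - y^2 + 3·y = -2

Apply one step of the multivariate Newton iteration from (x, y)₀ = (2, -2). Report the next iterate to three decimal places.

At (2, -2): F = (-32.000, 12.000).
Jacobian J = [[2·y - 1, 2·x - 10·y], [-5·y, -5·x - 2·y + 3]].
At the point, J = [[-5.000, 24.000], [10.000, -3.000]] (det J = -225.000).
Solving J·Δ = −F gives Δ = (-0.853, 1.156).
Then the next iterate is (x, y)₁ = (1.147, -0.844).

(1.147, -0.844)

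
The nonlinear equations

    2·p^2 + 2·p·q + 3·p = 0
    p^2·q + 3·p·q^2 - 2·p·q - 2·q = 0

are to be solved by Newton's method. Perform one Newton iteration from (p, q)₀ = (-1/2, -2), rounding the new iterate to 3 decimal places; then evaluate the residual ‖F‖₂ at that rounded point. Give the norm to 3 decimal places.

1.111

At (-1/2, -2): F = (1.000, -4.500).
Jacobian J = [[4·p + 2·q + 3, 2·p], [2·p·q + 3·q^2 - 2·q, p^2 + 6·p·q - 2·p - 2]].
At the point, J = [[-3.000, -1.000], [18.000, 5.250]] (det J = 2.250).
Solving J·Δ = −F gives Δ = (-0.333, 2.000).
Then the next iterate is (p, q)₁ = (-0.833, 0.000).
Re-evaluating at (-0.833, 0.000): F = (-1.11122, 0.000), so ‖F‖₂ = 1.111.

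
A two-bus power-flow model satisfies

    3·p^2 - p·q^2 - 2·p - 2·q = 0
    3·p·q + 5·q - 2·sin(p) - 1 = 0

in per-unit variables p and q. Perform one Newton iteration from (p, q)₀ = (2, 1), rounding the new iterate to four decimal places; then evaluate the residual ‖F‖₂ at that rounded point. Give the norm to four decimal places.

1.8137

At (2, 1): F = (4.0000, 8.181405).
Jacobian J = [[6·p - q^2 - 2, -2·p·q - 2], [3·q - 2·cos(p), 3·p + 5]].
At the point, J = [[9.0000, -6.0000], [3.832294, 11.0000]] (det J = 121.993762).
Solving J·Δ = −F gives Δ = (-0.7631, -0.4779).
Then the next iterate is (p, q)₁ = (1.2369, 0.5221).
Re-evaluating at (1.2369, 0.5221): F = (0.734600, 1.658311), so ‖F‖₂ = 1.8137.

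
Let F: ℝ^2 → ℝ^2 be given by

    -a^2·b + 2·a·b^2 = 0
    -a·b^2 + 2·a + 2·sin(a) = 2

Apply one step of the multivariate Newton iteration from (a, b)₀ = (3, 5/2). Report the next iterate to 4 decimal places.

(2.5317, 1.7300)

At (3, 5/2): F = (15.0000, -14.467760).
Jacobian J = [[-2·a·b + 2·b^2, -a^2 + 4·a·b], [-b^2 + 2·cos(a) + 2, -2·a·b]].
At the point, J = [[-2.5000, 21.0000], [-6.229985, -15.0000]] (det J = 168.329685).
Solving J·Δ = −F gives Δ = (-0.4683, -0.7700).
Then the next iterate is (a, b)₁ = (2.5317, 1.7300).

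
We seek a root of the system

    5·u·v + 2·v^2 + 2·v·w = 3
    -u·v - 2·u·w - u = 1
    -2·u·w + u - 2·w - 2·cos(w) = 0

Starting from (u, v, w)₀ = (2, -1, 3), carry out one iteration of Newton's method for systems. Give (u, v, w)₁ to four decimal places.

(0.2891, -0.4555, 2.0441)

At (2, -1, 3): F = (-17.0000, -13.0000, -14.020015).
Jacobian J = [[5·v, 5·u + 4·v + 2·w, 2·v], [-v - 2·w - 1, -u, -2·u], [-2·w + 1, 0, -2·u + 2·sin(w) - 2]].
At the point, J = [[-5.0000, 12.0000, -2.0000], [-6.0000, -2.0000, -4.0000], [-5.0000, 0.0000, -5.717760]] (det J = -208.856319).
Solving J·Δ = −F gives Δ = (-1.7109, 0.5445, -0.9559).
Then the next iterate is (u, v, w)₁ = (0.2891, -0.4555, 2.0441).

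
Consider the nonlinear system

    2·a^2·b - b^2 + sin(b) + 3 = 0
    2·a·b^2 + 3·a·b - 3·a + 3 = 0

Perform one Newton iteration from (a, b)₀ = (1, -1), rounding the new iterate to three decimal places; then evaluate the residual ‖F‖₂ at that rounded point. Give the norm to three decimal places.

0.095

At (1, -1): F = (-0.84147, -1.000).
Jacobian J = [[4·a·b, 2·a^2 - 2·b + cos(b)], [2·b^2 + 3·b - 3, 4·a·b + 3·a]].
At the point, J = [[-4.000, 4.54030], [-4.000, -1.000]] (det J = 22.16121).
Solving J·Δ = −F gives Δ = (-0.243, -0.029).
Then the next iterate is (a, b)₁ = (0.757, -1.029).
Re-evaluating at (0.757, -1.029): F = (-0.09496, -0.00477), so ‖F‖₂ = 0.095.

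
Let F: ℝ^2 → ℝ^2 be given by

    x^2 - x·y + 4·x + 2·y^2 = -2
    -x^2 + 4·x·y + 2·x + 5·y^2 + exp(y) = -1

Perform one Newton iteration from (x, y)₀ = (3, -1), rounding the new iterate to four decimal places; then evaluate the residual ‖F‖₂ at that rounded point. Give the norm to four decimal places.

126.8454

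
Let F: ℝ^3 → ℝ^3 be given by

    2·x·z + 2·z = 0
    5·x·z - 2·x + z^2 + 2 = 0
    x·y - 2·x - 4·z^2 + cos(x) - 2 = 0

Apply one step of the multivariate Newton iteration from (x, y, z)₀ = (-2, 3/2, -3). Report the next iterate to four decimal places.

(-1.9032, 15.3279, -0.2903)

At (-2, 3/2, -3): F = (6.0000, 45.0000, -37.416147).
Jacobian J = [[2·z, 0, 2·x + 2], [5·z - 2, 0, 5·x + 2·z], [y - sin(x) - 2, x, -8·z]].
At the point, J = [[-6.0000, 0.0000, -2.0000], [-17.0000, 0.0000, -16.0000], [0.409297, -2.0000, 24.0000]] (det J = 124.0000).
Solving J·Δ = −F gives Δ = (0.0968, 13.8279, 2.7097).
Then the next iterate is (x, y, z)₁ = (-1.9032, 15.3279, -0.2903).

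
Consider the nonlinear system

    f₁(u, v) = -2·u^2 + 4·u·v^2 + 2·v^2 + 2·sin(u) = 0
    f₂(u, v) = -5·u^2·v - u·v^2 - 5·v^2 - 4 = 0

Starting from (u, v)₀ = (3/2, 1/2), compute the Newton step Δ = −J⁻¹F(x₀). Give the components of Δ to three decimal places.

At (3/2, 1/2): F = (-0.50501, -11.250).
Jacobian J = [[-4·u + 4·v^2 + 2·cos(u), 8·u·v + 4·v], [-10·u·v - v^2, -5·u^2 - 2·u·v - 10·v]].
At the point, J = [[-4.85853, 8.000], [-7.750, -17.750]] (det J = 148.23883).
Solving J·Δ = −F gives Δ = (-0.668, -0.342).

(-0.668, -0.342)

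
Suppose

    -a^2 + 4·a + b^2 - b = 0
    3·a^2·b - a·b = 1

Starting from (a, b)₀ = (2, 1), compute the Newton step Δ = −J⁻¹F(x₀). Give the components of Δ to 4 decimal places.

(2.8182, -4.0000)

At (2, 1): F = (4.0000, 9.0000).
Jacobian J = [[-2·a + 4, 2·b - 1], [6·a·b - b, 3·a^2 - a]].
At the point, J = [[0.0000, 1.0000], [11.0000, 10.0000]] (det J = -11.0000).
Solving J·Δ = −F gives Δ = (2.8182, -4.0000).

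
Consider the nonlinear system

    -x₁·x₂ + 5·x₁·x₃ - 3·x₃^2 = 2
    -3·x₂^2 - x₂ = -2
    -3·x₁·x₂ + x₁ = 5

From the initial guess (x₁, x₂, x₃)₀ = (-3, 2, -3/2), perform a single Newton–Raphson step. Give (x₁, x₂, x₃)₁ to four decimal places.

(-2.6615, 1.0769, 0.7942)

At (-3, 2, -3/2): F = (19.7500, -12.0000, 10.0000).
Jacobian J = [[-x₂ + 5·x₃, -x₁, 5·x₁ - 6·x₃], [0, -6·x₂ - 1, 0], [-3·x₂ + 1, -3·x₁, 0]].
At the point, J = [[-9.5000, 3.0000, -6.0000], [0.0000, -13.0000, 0.0000], [-5.0000, 9.0000, 0.0000]] (det J = 390.0000).
Solving J·Δ = −F gives Δ = (0.3385, -0.9231, 2.2942).
Then the next iterate is (x₁, x₂, x₃)₁ = (-2.6615, 1.0769, 0.7942).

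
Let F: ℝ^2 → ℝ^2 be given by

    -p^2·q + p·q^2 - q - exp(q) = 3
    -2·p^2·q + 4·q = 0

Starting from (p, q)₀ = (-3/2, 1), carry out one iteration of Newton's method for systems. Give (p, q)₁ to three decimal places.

(-1.514, -0.174)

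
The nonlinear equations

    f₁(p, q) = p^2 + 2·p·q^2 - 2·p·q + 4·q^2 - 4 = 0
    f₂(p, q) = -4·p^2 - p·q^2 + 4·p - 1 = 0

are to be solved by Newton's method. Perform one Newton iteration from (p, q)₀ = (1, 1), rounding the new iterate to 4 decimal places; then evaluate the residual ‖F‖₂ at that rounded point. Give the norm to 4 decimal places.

At (1, 1): F = (1.0000, -2.0000).
Jacobian J = [[2·p + 2·q^2 - 2·q, 4·p·q - 2·p + 8·q], [-8·p - q^2 + 4, -2·p·q]].
At the point, J = [[2.0000, 10.0000], [-5.0000, -2.0000]] (det J = 46.0000).
Solving J·Δ = −F gives Δ = (-0.3913, -0.0217).
Then the next iterate is (p, q)₁ = (0.6087, 0.9783).
Re-evaluating at (0.6087, 0.9783): F = (0.172955, -0.629832), so ‖F‖₂ = 0.6531.

0.6531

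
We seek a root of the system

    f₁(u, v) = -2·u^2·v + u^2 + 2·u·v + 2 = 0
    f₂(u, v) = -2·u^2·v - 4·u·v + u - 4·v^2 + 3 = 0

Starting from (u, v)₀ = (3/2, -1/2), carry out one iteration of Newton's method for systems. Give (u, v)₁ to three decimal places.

At (3/2, -1/2): F = (5.000, 8.750).
Jacobian J = [[-4·u·v + 2·u + 2·v, -2·u^2 + 2·u], [-4·u·v - 4·v + 1, -2·u^2 - 4·u - 8·v]].
At the point, J = [[5.000, -1.500], [6.000, -6.500]] (det J = -23.500).
Solving J·Δ = −F gives Δ = (-0.824, 0.585).
Then the next iterate is (u, v)₁ = (0.676, 0.085).

(0.676, 0.085)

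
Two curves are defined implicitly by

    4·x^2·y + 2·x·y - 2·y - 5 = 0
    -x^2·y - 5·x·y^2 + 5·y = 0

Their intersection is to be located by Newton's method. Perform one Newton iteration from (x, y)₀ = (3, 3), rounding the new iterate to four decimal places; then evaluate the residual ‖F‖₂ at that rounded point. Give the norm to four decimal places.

53.1151

At (3, 3): F = (115.0000, -147.0000).
Jacobian J = [[8·x·y + 2·y, 4·x^2 + 2·x - 2], [-2·x·y - 5·y^2, -x^2 - 10·x·y + 5]].
At the point, J = [[78.0000, 40.0000], [-63.0000, -94.0000]] (det J = -4812.0000).
Solving J·Δ = −F gives Δ = (-1.0245, -0.8772).
Then the next iterate is (x, y)₁ = (1.9755, 2.1228).
Re-evaluating at (1.9755, 2.1228): F = (32.279342, -42.181219), so ‖F‖₂ = 53.1151.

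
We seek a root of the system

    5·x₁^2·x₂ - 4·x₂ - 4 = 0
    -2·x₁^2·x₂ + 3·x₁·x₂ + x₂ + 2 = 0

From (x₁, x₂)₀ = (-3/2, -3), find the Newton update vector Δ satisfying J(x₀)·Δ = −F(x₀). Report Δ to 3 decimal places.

At (-3/2, -3): F = (-25.750, 26.000).
Jacobian J = [[10·x₁·x₂, 5·x₁^2 - 4], [-4·x₁·x₂ + 3·x₂, -2·x₁^2 + 3·x₁ + 1]].
At the point, J = [[45.000, 7.250], [-27.000, -8.000]] (det J = -164.250).
Solving J·Δ = −F gives Δ = (0.107, 2.890).

(0.107, 2.890)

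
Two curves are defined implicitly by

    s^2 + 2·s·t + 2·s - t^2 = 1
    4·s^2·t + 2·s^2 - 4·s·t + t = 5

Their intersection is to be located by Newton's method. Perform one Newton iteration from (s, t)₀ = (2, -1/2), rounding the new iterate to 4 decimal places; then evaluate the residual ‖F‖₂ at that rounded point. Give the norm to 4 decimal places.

4.3846

At (2, -1/2): F = (4.7500, -1.5000).
Jacobian J = [[2·s + 2·t + 2, 2·s - 2·t], [8·s·t + 4·s - 4·t, 4·s^2 - 4·s + 1]].
At the point, J = [[5.0000, 5.0000], [2.0000, 9.0000]] (det J = 35.0000).
Solving J·Δ = −F gives Δ = (-1.4357, 0.4857).
Then the next iterate is (s, t)₁ = (0.5643, -0.0143).
Re-evaluating at (0.5643, -0.0143): F = (0.430691, -4.363368), so ‖F‖₂ = 4.3846.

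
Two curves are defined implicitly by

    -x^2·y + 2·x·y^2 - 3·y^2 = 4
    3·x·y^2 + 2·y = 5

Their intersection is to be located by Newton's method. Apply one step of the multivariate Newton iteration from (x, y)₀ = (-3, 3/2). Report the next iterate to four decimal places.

(-1.4894, 1.0179)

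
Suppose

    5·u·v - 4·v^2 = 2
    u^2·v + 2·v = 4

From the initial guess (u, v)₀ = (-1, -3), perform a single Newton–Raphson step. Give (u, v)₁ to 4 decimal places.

At (-1, -3): F = (-23.0000, -13.0000).
Jacobian J = [[5·v, 5·u - 8·v], [2·u·v, u^2 + 2]].
At the point, J = [[-15.0000, 19.0000], [6.0000, 3.0000]] (det J = -159.0000).
Solving J·Δ = −F gives Δ = (1.1195, 2.0943).
Then the next iterate is (u, v)₁ = (0.1195, -0.9057).

(0.1195, -0.9057)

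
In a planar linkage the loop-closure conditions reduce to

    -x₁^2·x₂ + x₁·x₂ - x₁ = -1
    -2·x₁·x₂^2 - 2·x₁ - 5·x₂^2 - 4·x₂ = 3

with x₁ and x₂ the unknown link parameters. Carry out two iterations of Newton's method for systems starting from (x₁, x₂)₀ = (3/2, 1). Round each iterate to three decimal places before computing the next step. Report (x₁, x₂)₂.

(1.340, -0.903)

At (3/2, 1): F = (-1.250, -18.000).
Jacobian J = [[-2·x₁·x₂ + x₂ - 1, -x₁^2 + x₁], [-2·x₂^2 - 2, -4·x₁·x₂ - 10·x₂ - 4]].
At the point, J = [[-3.000, -0.750], [-4.000, -20.000]] (det J = 57.000).
Solving J·Δ = −F gives Δ = (-0.202, -0.860).
Then the next iterate is (x₁, x₂)₁ = (1.298, 0.140).
Round to (1.298, 0.140) and repeat: F = (-0.35215, -6.30488), J = [[-1.22344, -0.38680], [-2.03920, -6.12688]].
Δ = (0.042, -1.043), so (x₁, x₂)₂ = (1.340, -0.903).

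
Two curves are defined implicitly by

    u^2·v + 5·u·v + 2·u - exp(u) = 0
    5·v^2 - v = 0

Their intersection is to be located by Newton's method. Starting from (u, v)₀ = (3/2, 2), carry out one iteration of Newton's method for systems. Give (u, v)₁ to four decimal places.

(0.8504, 1.0526)

At (3/2, 2): F = (18.018311, 18.0000).
Jacobian J = [[2·u·v + 5·v - exp(u) + 2, u^2 + 5·u], [0, 10·v - 1]].
At the point, J = [[13.518311, 9.7500], [0.0000, 19.0000]] (det J = 256.847908).
Solving J·Δ = −F gives Δ = (-0.6496, -0.9474).
Then the next iterate is (u, v)₁ = (0.8504, 1.0526).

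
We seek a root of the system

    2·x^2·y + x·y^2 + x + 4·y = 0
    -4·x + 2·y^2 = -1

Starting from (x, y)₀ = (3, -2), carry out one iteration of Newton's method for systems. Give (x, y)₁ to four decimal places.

(1.6354, -1.6927)

At (3, -2): F = (-29.0000, -3.0000).
Jacobian J = [[4·x·y + y^2 + 1, 2·x^2 + 2·x·y + 4], [-4, 4·y]].
At the point, J = [[-19.0000, 10.0000], [-4.0000, -8.0000]] (det J = 192.0000).
Solving J·Δ = −F gives Δ = (-1.3646, 0.3073).
Then the next iterate is (x, y)₁ = (1.6354, -1.6927).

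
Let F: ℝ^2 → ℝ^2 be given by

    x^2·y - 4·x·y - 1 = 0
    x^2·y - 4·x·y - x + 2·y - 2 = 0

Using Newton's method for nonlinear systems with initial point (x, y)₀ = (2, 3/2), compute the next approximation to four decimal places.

(-1.5000, -0.2500)

At (2, 3/2): F = (-7.0000, -7.0000).
Jacobian J = [[2·x·y - 4·y, x^2 - 4·x], [2·x·y - 4·y - 1, x^2 - 4·x + 2]].
At the point, J = [[0.0000, -4.0000], [-1.0000, -2.0000]] (det J = -4.0000).
Solving J·Δ = −F gives Δ = (-3.5000, -1.7500).
Then the next iterate is (x, y)₁ = (-1.5000, -0.2500).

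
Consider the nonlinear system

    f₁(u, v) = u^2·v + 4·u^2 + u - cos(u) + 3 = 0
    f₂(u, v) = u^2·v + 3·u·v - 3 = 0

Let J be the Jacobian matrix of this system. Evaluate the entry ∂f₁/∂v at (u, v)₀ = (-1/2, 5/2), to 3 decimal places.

0.250

∂f₁/∂v = u^2.
At (-1/2, 5/2) this is 0.250.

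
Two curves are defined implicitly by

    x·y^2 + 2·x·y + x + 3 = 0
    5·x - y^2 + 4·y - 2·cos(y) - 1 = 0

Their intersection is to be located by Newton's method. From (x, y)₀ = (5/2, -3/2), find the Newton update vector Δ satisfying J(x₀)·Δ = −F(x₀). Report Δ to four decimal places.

At (5/2, -3/2): F = (3.6250, 3.108526).
Jacobian J = [[y^2 + 2·y + 1, 2·x·y + 2·x], [5, -2·y + 2·sin(y) + 4]].
At the point, J = [[0.2500, -2.5000], [5.0000, 5.005010]] (det J = 13.751253).
Solving J·Δ = −F gives Δ = (-1.8845, 1.2615).

(-1.8845, 1.2615)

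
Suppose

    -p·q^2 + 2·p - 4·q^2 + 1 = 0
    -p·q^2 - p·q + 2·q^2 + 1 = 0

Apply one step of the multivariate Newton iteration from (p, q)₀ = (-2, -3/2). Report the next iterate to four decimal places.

At (-2, -3/2): F = (-7.5000, 7.0000).
Jacobian J = [[-q^2 + 2, -2·p·q - 8·q], [-q^2 - q, -2·p·q - p + 4·q]].
At the point, J = [[-0.2500, 6.0000], [-0.7500, -10.0000]] (det J = 7.0000).
Solving J·Δ = −F gives Δ = (-4.7143, 1.0536).
Then the next iterate is (p, q)₁ = (-6.7143, -0.4464).

(-6.7143, -0.4464)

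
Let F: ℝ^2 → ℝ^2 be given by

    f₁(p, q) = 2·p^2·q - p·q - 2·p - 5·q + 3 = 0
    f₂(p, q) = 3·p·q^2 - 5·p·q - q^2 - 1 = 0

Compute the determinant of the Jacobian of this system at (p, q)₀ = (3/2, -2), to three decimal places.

302.000

J = [[4·p·q - q - 2, 2·p^2 - p - 5], [3·q^2 - 5·q, 6·p·q - 5·p - 2·q]].
At the point, J = [[-12.000, -2.000], [22.000, -21.500]].
det J = 302.000.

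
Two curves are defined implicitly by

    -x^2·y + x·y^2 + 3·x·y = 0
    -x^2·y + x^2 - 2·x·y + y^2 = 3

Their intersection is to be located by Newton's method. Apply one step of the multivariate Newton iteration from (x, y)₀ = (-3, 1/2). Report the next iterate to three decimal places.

(-1.725, 0.324)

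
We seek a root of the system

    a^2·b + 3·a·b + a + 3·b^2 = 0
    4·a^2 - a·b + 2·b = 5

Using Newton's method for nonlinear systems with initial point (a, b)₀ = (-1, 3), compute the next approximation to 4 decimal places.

At (-1, 3): F = (20.0000, 8.0000).
Jacobian J = [[2·a·b + 3·b + 1, a^2 + 3·a + 6·b], [8·a - b, -a + 2]].
At the point, J = [[4.0000, 16.0000], [-11.0000, 3.0000]] (det J = 188.0000).
Solving J·Δ = −F gives Δ = (0.3617, -1.3404).
Then the next iterate is (a, b)₁ = (-0.6383, 1.6596).

(-0.6383, 1.6596)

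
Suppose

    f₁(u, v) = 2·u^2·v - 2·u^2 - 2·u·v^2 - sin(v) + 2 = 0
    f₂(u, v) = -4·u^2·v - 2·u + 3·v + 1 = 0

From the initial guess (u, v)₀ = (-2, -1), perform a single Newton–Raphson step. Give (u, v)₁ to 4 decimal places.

At (-2, -1): F = (-9.158529, 18.0000).
Jacobian J = [[4·u·v - 4·u - 2·v^2, 2·u^2 - 4·u·v - cos(v)], [-8·u·v - 2, -4·u^2 + 3]].
At the point, J = [[14.0000, -0.540302], [-18.0000, -13.0000]] (det J = -191.725442).
Solving J·Δ = −F gives Δ = (0.6717, 0.4545).
Then the next iterate is (u, v)₁ = (-1.3283, -0.5455).

(-1.3283, -0.5455)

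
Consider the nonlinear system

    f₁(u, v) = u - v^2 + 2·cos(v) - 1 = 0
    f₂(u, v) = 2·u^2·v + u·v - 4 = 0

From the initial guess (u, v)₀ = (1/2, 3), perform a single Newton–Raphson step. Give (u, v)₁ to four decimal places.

(0.8087, 1.2218)

At (1/2, 3): F = (-11.479985, -1.0000).
Jacobian J = [[1, -2·v - 2·sin(v)], [4·u·v + v, 2·u^2 + u]].
At the point, J = [[1.0000, -6.282240], [9.0000, 1.0000]] (det J = 57.540160).
Solving J·Δ = −F gives Δ = (0.3087, -1.7782).
Then the next iterate is (u, v)₁ = (0.8087, 1.2218).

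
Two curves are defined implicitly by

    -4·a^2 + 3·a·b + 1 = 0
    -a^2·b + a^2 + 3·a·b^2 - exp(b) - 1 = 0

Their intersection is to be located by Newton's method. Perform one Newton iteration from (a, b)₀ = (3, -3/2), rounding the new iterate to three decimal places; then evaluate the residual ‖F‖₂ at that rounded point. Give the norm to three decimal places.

15.597

At (3, -3/2): F = (-48.500, 41.52687).
Jacobian J = [[-8·a + 3·b, 3·a], [-2·a·b + 2·a + 3·b^2, -a^2 + 6·a·b - exp(b)]].
At the point, J = [[-28.500, 9.000], [21.750, -36.22313]] (det J = 836.60921).
Solving J·Δ = −F gives Δ = (-1.653, 0.154).
Then the next iterate is (a, b)₁ = (1.347, -1.346).
Re-evaluating at (1.347, -1.346): F = (-11.69682, 10.31747), so ‖F‖₂ = 15.597.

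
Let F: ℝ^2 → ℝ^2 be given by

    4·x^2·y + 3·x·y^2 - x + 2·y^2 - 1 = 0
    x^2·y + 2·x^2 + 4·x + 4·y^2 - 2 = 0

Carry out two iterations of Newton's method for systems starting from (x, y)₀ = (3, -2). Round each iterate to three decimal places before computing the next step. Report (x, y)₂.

(0.301, 1.057)

At (3, -2): F = (-32.000, 26.000).
Jacobian J = [[8·x·y + 3·y^2 - 1, 4·x^2 + 6·x·y + 4·y], [2·x·y + 4·x + 4, x^2 + 8·y]].
At the point, J = [[-37.000, -8.000], [4.000, -7.000]] (det J = 291.000).
Solving J·Δ = −F gives Δ = (-1.485, 2.866).
Then the next iterate is (x, y)₁ = (1.515, 0.866).
Round to (1.515, 0.866) and repeat: F = (10.34412, 13.63794), J = [[11.74579, 20.51684], [12.68398, 9.22322]].
Δ = (-1.214, 0.191), so (x, y)₂ = (0.301, 1.057).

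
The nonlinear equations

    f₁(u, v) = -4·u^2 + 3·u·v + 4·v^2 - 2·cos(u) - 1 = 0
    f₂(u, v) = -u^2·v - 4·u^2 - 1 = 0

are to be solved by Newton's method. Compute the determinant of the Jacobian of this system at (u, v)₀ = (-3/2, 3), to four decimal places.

-452.2613

J = [[-8·u + 3·v + 2·sin(u), 3·u + 8·v], [-2·u·v - 8·u, -u^2]].
At the point, J = [[19.005010, 19.5000], [21.0000, -2.2500]].
det J = -452.2613.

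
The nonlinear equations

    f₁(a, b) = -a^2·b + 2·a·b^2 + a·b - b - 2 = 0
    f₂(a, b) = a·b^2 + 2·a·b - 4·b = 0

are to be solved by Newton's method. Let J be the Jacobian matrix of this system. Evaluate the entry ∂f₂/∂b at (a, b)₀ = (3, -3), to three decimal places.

-16.000

∂f₂/∂b = 2·a·b + 2·a - 4.
At (3, -3) this is -16.000.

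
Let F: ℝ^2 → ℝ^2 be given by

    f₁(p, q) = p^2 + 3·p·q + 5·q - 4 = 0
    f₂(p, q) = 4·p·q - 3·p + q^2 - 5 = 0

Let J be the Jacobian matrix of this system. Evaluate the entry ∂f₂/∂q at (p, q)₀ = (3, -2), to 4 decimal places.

8.0000

∂f₂/∂q = 4·p + 2·q.
At (3, -2) this is 8.0000.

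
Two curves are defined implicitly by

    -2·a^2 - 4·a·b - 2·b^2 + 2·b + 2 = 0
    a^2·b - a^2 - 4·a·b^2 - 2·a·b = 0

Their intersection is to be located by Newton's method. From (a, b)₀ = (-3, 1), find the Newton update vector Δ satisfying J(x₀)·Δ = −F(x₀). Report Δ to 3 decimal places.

(0.903, -0.323)

At (-3, 1): F = (-4.000, 18.000).
Jacobian J = [[-4·a - 4·b, -4·a - 4·b + 2], [2·a·b - 2·a - 4·b^2 - 2·b, a^2 - 8·a·b - 2·a]].
At the point, J = [[8.000, 10.000], [-6.000, 39.000]] (det J = 372.000).
Solving J·Δ = −F gives Δ = (0.903, -0.323).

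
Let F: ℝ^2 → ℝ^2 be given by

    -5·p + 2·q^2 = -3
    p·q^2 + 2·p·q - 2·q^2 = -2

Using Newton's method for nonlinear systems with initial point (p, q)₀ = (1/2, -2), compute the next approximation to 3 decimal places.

(0.829, -1.143)

At (1/2, -2): F = (8.500, -6.000).
Jacobian J = [[-5, 4·q], [q^2 + 2·q, 2·p·q + 2·p - 4·q]].
At the point, J = [[-5.000, -8.000], [0.000, 7.000]] (det J = -35.000).
Solving J·Δ = −F gives Δ = (0.329, 0.857).
Then the next iterate is (p, q)₁ = (0.829, -1.143).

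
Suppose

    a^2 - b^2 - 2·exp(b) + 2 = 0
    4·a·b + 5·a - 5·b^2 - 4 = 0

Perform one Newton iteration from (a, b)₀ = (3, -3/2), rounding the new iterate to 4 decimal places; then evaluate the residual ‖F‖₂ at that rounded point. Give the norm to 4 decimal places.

At (3, -3/2): F = (8.303740, -18.2500).
Jacobian J = [[2·a, -2·b - 2·exp(b)], [4·b + 5, 4·a - 10·b]].
At the point, J = [[6.0000, 2.553740], [-1.0000, 27.0000]] (det J = 164.553740).
Solving J·Δ = −F gives Δ = (-1.6457, 0.6150).
Then the next iterate is (a, b)₁ = (1.3543, -0.8850).
Re-evaluating at (1.3543, -0.8850): F = (2.225475, -5.938847), so ‖F‖₂ = 6.3421.

6.3421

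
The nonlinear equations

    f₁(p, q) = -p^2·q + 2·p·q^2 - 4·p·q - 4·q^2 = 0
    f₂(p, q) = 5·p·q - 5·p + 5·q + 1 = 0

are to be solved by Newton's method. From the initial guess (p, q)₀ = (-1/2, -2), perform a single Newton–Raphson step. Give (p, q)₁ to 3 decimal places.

At (-1/2, -2): F = (-23.500, -1.500).
Jacobian J = [[-2·p·q + 2·q^2 - 4·q, -p^2 + 4·p·q - 4·p - 8·q], [5·q - 5, 5·p + 5]].
At the point, J = [[14.000, 21.750], [-15.000, 2.500]] (det J = 361.250).
Solving J·Δ = −F gives Δ = (0.072, 1.034).
Then the next iterate is (p, q)₁ = (-0.428, -0.966).

(-0.428, -0.966)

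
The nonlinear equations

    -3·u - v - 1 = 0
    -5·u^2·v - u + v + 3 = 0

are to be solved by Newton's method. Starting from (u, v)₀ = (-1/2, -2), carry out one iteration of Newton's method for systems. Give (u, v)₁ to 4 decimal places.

At (-1/2, -2): F = (2.5000, 4.0000).
Jacobian J = [[-3, -1], [-10·u·v - 1, -5·u^2 + 1]].
At the point, J = [[-3.0000, -1.0000], [-11.0000, -0.2500]] (det J = -10.2500).
Solving J·Δ = −F gives Δ = (0.3293, 1.5122).
Then the next iterate is (u, v)₁ = (-0.1707, -0.4878).

(-0.1707, -0.4878)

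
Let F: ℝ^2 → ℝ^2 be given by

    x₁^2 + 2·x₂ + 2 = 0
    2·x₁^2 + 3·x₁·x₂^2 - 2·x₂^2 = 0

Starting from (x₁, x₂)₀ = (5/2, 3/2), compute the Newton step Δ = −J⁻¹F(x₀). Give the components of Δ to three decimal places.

At (5/2, 3/2): F = (11.250, 24.875).
Jacobian J = [[2·x₁, 2], [4·x₁ + 3·x₂^2, 6·x₁·x₂ - 4·x₂]].
At the point, J = [[5.000, 2.000], [16.750, 16.500]] (det J = 49.000).
Solving J·Δ = −F gives Δ = (-2.773, 1.307).

(-2.773, 1.307)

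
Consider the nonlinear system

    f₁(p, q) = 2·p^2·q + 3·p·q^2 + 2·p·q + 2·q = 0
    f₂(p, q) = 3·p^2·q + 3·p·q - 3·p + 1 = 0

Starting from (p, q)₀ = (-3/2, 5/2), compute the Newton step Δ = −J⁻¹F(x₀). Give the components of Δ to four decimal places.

At (-3/2, 5/2): F = (-19.3750, 11.1250).
Jacobian J = [[4·p·q + 3·q^2 + 2·q, 2·p^2 + 6·p·q + 2·p + 2], [6·p·q + 3·q - 3, 3·p^2 + 3·p]].
At the point, J = [[8.7500, -19.0000], [-18.0000, 2.2500]] (det J = -322.3125).
Solving J·Δ = −F gives Δ = (0.5206, -0.7800).

(0.5206, -0.7800)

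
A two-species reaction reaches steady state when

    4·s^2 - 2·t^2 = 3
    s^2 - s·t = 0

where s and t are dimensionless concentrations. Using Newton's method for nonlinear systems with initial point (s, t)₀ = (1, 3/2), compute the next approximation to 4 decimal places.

At (1, 3/2): F = (-3.5000, -0.5000).
Jacobian J = [[8·s, -4·t], [2·s - t, -s]].
At the point, J = [[8.0000, -6.0000], [0.5000, -1.0000]] (det J = -5.0000).
Solving J·Δ = −F gives Δ = (0.1000, -0.4500).
Then the next iterate is (s, t)₁ = (1.1000, 1.0500).

(1.1000, 1.0500)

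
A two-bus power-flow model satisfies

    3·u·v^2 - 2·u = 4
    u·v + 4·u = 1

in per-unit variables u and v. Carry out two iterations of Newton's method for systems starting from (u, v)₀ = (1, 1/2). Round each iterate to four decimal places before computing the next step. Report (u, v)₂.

(0.1240, -2.3295)

At (1, 1/2): F = (-5.2500, 3.5000).
Jacobian J = [[3·v^2 - 2, 6·u·v], [v + 4, u]].
At the point, J = [[-1.2500, 3.0000], [4.5000, 1.0000]] (det J = -14.7500).
Solving J·Δ = −F gives Δ = (-1.0678, 1.3051).
Then the next iterate is (u, v)₁ = (-0.0678, 1.8051).
Round to (-0.0678, 1.8051) and repeat: F = (-4.527156, -1.393586), J = [[7.775158, -0.734315], [5.8051, -0.0678]].
Δ = (0.1918, -4.1346), so (u, v)₂ = (0.1240, -2.3295).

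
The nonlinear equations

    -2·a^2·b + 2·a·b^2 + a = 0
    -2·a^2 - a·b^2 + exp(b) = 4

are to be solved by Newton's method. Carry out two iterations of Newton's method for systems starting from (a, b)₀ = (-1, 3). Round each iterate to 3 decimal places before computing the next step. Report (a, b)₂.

(-0.284, 1.643)

At (-1, 3): F = (-25.000, 23.08554).
Jacobian J = [[-4·a·b + 2·b^2 + 1, -2·a^2 + 4·a·b], [-4·a - b^2, -2·a·b + exp(b)]].
At the point, J = [[31.000, -14.000], [-5.000, 26.08554]] (det J = 738.65164).
Solving J·Δ = −F gives Δ = (0.445, -0.800).
Then the next iterate is (a, b)₁ = (-0.555, 2.200).
Round to (-0.555, 2.200) and repeat: F = (-7.28271, 7.09516), J = [[15.564, -5.50005], [-2.620, 11.46701]].
Δ = (0.271, -0.557), so (a, b)₂ = (-0.284, 1.643).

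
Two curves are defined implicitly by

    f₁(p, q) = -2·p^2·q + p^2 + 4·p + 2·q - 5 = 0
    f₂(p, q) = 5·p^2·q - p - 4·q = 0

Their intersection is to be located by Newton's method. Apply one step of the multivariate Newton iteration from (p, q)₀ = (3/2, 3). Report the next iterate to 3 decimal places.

At (3/2, 3): F = (-4.250, 20.250).
Jacobian J = [[-4·p·q + 2·p + 4, -2·p^2 + 2], [10·p·q - 1, 5·p^2 - 4]].
At the point, J = [[-11.000, -2.500], [44.000, 7.250]] (det J = 30.250).
Solving J·Δ = −F gives Δ = (-0.655, 1.182).
Then the next iterate is (p, q)₁ = (0.845, 4.182).

(0.845, 4.182)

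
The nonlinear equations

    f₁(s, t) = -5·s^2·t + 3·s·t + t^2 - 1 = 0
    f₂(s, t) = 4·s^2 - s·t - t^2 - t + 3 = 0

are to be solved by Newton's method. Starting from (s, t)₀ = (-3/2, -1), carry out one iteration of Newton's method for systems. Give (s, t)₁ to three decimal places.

At (-3/2, -1): F = (15.750, 10.500).
Jacobian J = [[-10·s·t + 3·t, -5·s^2 + 3·s + 2·t], [8·s - t, -s - 2·t - 1]].
At the point, J = [[-18.000, -17.750], [-11.000, 2.500]] (det J = -240.250).
Solving J·Δ = −F gives Δ = (0.940, -0.066).
Then the next iterate is (s, t)₁ = (-0.560, -1.066).

(-0.560, -1.066)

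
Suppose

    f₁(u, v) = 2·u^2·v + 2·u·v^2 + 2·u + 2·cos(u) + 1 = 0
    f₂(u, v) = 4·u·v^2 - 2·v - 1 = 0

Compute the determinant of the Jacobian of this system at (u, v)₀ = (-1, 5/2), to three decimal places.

63.975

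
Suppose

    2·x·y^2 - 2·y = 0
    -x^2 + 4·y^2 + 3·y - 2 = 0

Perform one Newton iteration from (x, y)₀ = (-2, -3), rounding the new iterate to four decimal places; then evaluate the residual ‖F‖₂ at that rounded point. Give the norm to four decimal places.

9.4718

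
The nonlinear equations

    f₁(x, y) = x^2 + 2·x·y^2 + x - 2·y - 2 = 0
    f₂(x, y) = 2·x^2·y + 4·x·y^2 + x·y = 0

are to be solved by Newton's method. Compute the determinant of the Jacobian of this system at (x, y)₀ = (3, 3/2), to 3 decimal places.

J = [[2·x + 2·y^2 + 1, 4·x·y - 2], [4·x·y + 4·y^2 + y, 2·x^2 + 8·x·y + x]].
At the point, J = [[11.500, 16.000], [28.500, 57.000]].
det J = 199.500.

199.500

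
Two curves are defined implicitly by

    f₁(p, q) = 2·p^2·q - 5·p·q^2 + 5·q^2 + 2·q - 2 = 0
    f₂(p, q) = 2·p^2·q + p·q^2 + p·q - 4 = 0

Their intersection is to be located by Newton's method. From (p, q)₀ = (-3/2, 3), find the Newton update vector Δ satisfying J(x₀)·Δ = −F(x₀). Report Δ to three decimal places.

At (-3/2, 3): F = (130.000, -8.500).
Jacobian J = [[4·p·q - 5·q^2, 2·p^2 - 10·p·q + 10·q + 2], [4·p·q + q^2 + q, 2·p^2 + 2·p·q + p]].
At the point, J = [[-63.000, 81.500], [-6.000, -6.000]] (det J = 867.000).
Solving J·Δ = −F gives Δ = (0.101, -1.517).

(0.101, -1.517)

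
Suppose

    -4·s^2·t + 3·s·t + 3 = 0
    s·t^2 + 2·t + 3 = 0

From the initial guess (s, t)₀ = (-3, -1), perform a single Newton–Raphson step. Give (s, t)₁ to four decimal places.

At (-3, -1): F = (48.0000, -2.0000).
Jacobian J = [[-8·s·t + 3·t, -4·s^2 + 3·s], [t^2, 2·s·t + 2]].
At the point, J = [[-27.0000, -45.0000], [1.0000, 8.0000]] (det J = -171.0000).
Solving J·Δ = −F gives Δ = (1.7193, 0.0351).
Then the next iterate is (s, t)₁ = (-1.2807, -0.9649).

(-1.2807, -0.9649)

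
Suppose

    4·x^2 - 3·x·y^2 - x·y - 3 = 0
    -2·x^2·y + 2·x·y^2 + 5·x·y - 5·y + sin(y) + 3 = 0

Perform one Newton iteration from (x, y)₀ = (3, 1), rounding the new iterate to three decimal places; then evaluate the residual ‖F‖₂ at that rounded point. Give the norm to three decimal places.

4037.229

At (3, 1): F = (21.000, 1.84147).
Jacobian J = [[8·x - 3·y^2 - y, -6·x·y - x], [-4·x·y + 2·y^2 + 5·y, -2·x^2 + 4·x·y + 5·x + cos(y) - 5]].
At the point, J = [[20.000, -21.000], [-5.000, 4.54030]] (det J = -14.19395).
Solving J·Δ = −F gives Δ = (9.442, 9.992).
Then the next iterate is (x, y)₁ = (12.442, 10.992).
Re-evaluating at (12.442, 10.992): F = (-4030.42802, 234.24118), so ‖F‖₂ = 4037.229.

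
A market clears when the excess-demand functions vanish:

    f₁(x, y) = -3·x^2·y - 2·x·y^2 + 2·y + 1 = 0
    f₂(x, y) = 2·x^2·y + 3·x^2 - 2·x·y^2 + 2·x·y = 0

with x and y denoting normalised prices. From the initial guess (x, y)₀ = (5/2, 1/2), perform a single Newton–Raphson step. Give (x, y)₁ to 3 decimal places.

(1.161, 0.596)

At (5/2, 1/2): F = (-8.625, 26.250).
Jacobian J = [[-6·x·y - 2·y^2, -3·x^2 - 4·x·y + 2], [4·x·y + 6·x - 2·y^2 + 2·y, 2·x^2 - 4·x·y + 2·x]].
At the point, J = [[-8.000, -21.750], [20.500, 12.500]] (det J = 345.875).
Solving J·Δ = −F gives Δ = (-1.339, 0.096).
Then the next iterate is (x, y)₁ = (1.161, 0.596).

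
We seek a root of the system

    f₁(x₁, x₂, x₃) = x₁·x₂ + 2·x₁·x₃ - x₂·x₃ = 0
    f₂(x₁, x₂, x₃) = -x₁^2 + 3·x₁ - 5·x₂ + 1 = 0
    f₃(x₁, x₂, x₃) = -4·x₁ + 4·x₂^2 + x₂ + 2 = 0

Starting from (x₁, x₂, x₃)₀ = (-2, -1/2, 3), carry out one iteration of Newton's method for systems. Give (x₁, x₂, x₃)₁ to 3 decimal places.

(-0.244, 0.659, 1.390)

At (-2, -1/2, 3): F = (-9.500, -6.500, 10.500).
Jacobian J = [[x₂ + 2·x₃, x₁ - x₃, 2·x₁ - x₂], [-2·x₁ + 3, -5, 0], [-4, 8·x₂ + 1, 0]].
At the point, J = [[5.500, -5.000, -3.500], [7.000, -5.000, 0.000], [-4.000, -3.000, 0.000]] (det J = 143.500).
Solving J·Δ = −F gives Δ = (1.756, 1.159, -1.610).
Then the next iterate is (x₁, x₂, x₃)₁ = (-0.244, 0.659, 1.390).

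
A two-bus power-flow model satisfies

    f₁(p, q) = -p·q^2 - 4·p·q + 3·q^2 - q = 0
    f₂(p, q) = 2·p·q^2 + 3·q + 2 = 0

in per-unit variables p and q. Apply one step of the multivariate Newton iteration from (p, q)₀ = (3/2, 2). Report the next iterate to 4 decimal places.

(0.9186, 0.9767)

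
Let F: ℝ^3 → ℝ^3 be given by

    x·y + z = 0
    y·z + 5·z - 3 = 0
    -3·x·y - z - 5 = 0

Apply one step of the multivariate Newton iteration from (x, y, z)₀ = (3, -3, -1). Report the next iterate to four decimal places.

At (3, -3, -1): F = (-10.0000, -5.0000, 23.0000).
Jacobian J = [[y, x, 1], [0, z, y + 5], [-3·y, -3·x, -1]].
At the point, J = [[-3.0000, 3.0000, 1.0000], [0.0000, -1.0000, 2.0000], [9.0000, -9.0000, -1.0000]] (det J = 6.0000).
Solving J·Δ = −F gives Δ = (-0.1667, 2.0000, 3.5000).
Then the next iterate is (x, y, z)₁ = (2.8333, -1.0000, 2.5000).

(2.8333, -1.0000, 2.5000)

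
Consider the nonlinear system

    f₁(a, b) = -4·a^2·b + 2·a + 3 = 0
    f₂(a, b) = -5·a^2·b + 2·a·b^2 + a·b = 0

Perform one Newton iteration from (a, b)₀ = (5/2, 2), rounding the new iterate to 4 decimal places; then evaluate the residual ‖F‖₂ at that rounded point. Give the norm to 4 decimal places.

15.4799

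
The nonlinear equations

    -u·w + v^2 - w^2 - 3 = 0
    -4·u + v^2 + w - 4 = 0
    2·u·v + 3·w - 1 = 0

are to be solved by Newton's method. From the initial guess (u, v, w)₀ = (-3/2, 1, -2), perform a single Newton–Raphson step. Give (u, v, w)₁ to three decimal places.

(-1.350, -0.211, 0.022)

At (-3/2, 1, -2): F = (-9.000, 1.000, -10.000).
Jacobian J = [[-w, 2·v, -u - 2·w], [-4, 2·v, 1], [2·v, 2·u, 3]].
At the point, J = [[2.000, 2.000, 5.500], [-4.000, 2.000, 1.000], [2.000, -3.000, 3.000]] (det J = 90.000).
Solving J·Δ = −F gives Δ = (0.150, -1.211, 2.022).
Then the next iterate is (u, v, w)₁ = (-1.350, -0.211, 0.022).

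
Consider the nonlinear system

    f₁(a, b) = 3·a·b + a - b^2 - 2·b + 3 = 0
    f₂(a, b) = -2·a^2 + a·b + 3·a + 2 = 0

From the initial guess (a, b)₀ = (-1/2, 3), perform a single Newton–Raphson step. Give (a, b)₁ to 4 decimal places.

At (-1/2, 3): F = (-17.0000, -1.5000).
Jacobian J = [[3·b + 1, 3·a - 2·b - 2], [-4·a + b + 3, a]].
At the point, J = [[10.0000, -9.5000], [8.0000, -0.5000]] (det J = 71.0000).
Solving J·Δ = −F gives Δ = (0.0810, -1.7042).
Then the next iterate is (a, b)₁ = (-0.4190, 1.2958).

(-0.4190, 1.2958)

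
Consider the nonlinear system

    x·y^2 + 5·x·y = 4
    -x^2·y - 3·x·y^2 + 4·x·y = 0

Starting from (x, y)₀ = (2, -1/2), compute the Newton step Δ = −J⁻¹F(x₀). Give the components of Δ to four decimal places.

(-3.4545, 0.0909)

At (2, -1/2): F = (-8.5000, -3.5000).
Jacobian J = [[y^2 + 5·y, 2·x·y + 5·x], [-2·x·y - 3·y^2 + 4·y, -x^2 - 6·x·y + 4·x]].
At the point, J = [[-2.2500, 8.0000], [-0.7500, 10.0000]] (det J = -16.5000).
Solving J·Δ = −F gives Δ = (-3.4545, 0.0909).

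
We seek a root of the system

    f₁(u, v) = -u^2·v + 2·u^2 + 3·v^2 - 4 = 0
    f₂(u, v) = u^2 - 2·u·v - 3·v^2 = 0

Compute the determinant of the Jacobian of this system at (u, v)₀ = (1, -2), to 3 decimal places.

158.000

J = [[-2·u·v + 4·u, -u^2 + 6·v], [2·u - 2·v, -2·u - 6·v]].
At the point, J = [[8.000, -13.000], [6.000, 10.000]].
det J = 158.000.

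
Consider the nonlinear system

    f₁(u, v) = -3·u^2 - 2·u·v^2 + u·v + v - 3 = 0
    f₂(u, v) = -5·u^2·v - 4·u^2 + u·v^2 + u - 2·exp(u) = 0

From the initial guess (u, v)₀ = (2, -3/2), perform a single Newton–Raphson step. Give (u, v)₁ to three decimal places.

At (2, -3/2): F = (-28.500, 5.72189).
Jacobian J = [[-6·u - 2·v^2 + v, -4·u·v + u + 1], [-10·u·v - 8·u + v^2 - 2·exp(u) + 1, -5·u^2 + 2·u·v]].
At the point, J = [[-18.000, 15.000], [2.47189, -26.000]] (det J = 430.92168).
Solving J·Δ = −F gives Δ = (-1.520, 0.076).
Then the next iterate is (u, v)₁ = (0.480, -1.424).

(0.480, -1.424)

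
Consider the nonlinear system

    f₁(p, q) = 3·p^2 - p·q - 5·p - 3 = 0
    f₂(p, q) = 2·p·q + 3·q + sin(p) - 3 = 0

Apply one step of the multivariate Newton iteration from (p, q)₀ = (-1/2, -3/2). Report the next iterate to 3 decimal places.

(-0.312, 1.939)

At (-1/2, -3/2): F = (-0.500, -6.47943).
Jacobian J = [[6·p - q - 5, -p], [2·q + cos(p), 2·p + 3]].
At the point, J = [[-6.500, 0.500], [-2.12242, 2.000]] (det J = -11.93879).
Solving J·Δ = −F gives Δ = (0.188, 3.439).
Then the next iterate is (p, q)₁ = (-0.312, 1.939).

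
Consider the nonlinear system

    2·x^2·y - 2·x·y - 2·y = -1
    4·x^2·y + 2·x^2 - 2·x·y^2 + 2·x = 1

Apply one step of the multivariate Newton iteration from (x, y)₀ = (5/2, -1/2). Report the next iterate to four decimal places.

At (5/2, -1/2): F = (-1.7500, 2.7500).
Jacobian J = [[4·x·y - 2·y, 2·x^2 - 2·x - 2], [8·x·y + 4·x - 2·y^2 + 2, 4·x^2 - 4·x·y]].
At the point, J = [[-4.0000, 5.5000], [1.5000, 30.0000]] (det J = -128.2500).
Solving J·Δ = −F gives Δ = (-0.5273, -0.0653).
Then the next iterate is (x, y)₁ = (1.9727, -0.5653).

(1.9727, -0.5653)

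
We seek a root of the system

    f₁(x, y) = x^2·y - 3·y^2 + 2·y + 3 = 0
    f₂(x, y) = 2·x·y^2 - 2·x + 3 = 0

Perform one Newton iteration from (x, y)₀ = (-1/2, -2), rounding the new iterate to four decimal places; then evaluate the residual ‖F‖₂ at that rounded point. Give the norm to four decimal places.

4.4030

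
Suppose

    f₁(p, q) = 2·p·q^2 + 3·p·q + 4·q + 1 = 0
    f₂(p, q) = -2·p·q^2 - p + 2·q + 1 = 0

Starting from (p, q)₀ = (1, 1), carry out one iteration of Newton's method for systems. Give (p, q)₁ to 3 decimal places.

(1.870, -0.304)

At (1, 1): F = (10.000, 0.000).
Jacobian J = [[2·q^2 + 3·q, 4·p·q + 3·p + 4], [-2·q^2 - 1, -4·p·q + 2]].
At the point, J = [[5.000, 11.000], [-3.000, -2.000]] (det J = 23.000).
Solving J·Δ = −F gives Δ = (0.870, -1.304).
Then the next iterate is (p, q)₁ = (1.870, -0.304).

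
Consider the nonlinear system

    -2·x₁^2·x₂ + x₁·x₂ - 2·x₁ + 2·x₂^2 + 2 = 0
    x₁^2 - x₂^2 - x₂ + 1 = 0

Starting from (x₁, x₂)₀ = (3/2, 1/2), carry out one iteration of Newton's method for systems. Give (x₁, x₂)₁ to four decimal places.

(0.9583, 0.9375)

At (3/2, 1/2): F = (-2.0000, 2.5000).
Jacobian J = [[-4·x₁·x₂ + x₂ - 2, -2·x₁^2 + x₁ + 4·x₂], [2·x₁, -2·x₂ - 1]].
At the point, J = [[-4.5000, -1.0000], [3.0000, -2.0000]] (det J = 12.0000).
Solving J·Δ = −F gives Δ = (-0.5417, 0.4375).
Then the next iterate is (x₁, x₂)₁ = (0.9583, 0.9375).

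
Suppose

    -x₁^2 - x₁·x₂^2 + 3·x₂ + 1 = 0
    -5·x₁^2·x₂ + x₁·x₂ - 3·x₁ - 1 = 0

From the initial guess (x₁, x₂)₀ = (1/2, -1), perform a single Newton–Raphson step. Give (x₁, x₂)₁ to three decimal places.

At (1/2, -1): F = (-2.750, -1.750).
Jacobian J = [[-2·x₁ - x₂^2, -2·x₁·x₂ + 3], [-10·x₁·x₂ + x₂ - 3, -5·x₁^2 + x₁]].
At the point, J = [[-2.000, 4.000], [1.000, -0.750]] (det J = -2.500).
Solving J·Δ = −F gives Δ = (3.625, 2.500).
Then the next iterate is (x₁, x₂)₁ = (4.125, 1.500).

(4.125, 1.500)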